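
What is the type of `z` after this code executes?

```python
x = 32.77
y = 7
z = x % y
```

float % int = float

float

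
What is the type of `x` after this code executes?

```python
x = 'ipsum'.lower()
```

str.lower() returns str

str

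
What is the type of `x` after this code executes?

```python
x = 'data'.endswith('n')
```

str.endswith() returns bool

bool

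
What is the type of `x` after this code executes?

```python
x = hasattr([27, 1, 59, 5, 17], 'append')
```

hasattr() returns bool

bool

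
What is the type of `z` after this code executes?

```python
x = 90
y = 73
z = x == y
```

Equality comparison returns bool

bool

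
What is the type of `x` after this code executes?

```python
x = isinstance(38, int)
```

isinstance() returns bool

bool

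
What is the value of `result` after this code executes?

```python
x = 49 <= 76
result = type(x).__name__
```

x is bool; result = 'bool'

'bool'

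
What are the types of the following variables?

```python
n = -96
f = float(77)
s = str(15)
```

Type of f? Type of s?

f is assigned the result of calling float(), which returns a float; s is assigned the result of calling str(), which returns a str

float, str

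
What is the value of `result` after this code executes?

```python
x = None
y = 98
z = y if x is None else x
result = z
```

x = None; y = 98; z = 98; result = 98

98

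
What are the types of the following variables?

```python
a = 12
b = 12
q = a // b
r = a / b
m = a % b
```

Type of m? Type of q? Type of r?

% of ints returns int; // returns int; / returns float

int, int, float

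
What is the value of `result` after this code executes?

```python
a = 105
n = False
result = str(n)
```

a = 105; n = False; result = 'False'

'False'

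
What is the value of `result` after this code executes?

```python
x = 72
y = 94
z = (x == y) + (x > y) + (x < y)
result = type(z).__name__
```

x is int; y is int; z is int; result = 'int'

'int'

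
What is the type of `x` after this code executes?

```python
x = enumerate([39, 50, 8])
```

enumerate() returns an enumerate object

enumerate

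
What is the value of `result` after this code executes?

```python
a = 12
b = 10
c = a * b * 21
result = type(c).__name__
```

a is int; b is int; c is int; result = 'int'

'int'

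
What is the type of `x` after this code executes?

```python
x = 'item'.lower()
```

str.lower() returns str

str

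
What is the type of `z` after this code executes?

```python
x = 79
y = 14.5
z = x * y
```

int * float = float

float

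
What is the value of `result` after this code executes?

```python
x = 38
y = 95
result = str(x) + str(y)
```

x = 38; y = 95; result = '3895'

'3895'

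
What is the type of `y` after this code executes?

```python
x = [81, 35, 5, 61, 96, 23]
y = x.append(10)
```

list.append() returns None (mutates in place)

NoneType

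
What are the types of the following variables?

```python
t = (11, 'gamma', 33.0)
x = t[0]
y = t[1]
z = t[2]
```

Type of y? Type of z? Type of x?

tuple[1] is str; tuple[2] is float; tuple[0] is int

str, float, int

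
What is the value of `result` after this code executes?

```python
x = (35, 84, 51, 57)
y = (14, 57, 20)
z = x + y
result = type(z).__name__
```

x is tuple; y is tuple; z is tuple; result = 'tuple'

'tuple'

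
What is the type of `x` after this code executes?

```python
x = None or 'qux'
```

'or' with None returns the other truthy value (str)

str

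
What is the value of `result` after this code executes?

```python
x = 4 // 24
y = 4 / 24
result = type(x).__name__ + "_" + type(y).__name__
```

x is int; y is float; result = 'int_float'

'int_float'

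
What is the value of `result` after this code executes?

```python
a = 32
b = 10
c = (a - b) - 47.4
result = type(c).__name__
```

a is int; b is int; c is float; result = 'float'

'float'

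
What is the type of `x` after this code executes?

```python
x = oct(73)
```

oct() returns str representation

str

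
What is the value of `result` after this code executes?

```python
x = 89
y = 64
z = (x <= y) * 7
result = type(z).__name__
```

x is int; y is int; z is int; result = 'int'

'int'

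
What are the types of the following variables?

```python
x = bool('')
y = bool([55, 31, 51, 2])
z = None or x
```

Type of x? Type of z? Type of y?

bool() returns bool; None or bool returns the bool; bool() returns bool

bool, bool, bool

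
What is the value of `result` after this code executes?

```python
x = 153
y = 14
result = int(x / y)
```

x = 153; y = 14; result = 10

10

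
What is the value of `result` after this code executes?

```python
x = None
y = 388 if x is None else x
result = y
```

x = None; y = 388; result = 388

388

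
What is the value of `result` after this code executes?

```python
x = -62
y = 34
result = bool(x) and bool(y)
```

x = -62; y = 34; result = True

True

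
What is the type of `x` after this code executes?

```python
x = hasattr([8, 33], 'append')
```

hasattr() returns bool

bool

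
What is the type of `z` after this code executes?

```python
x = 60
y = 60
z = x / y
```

int / int = float

float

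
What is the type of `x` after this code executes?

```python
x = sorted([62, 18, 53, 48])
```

sorted() always returns list

list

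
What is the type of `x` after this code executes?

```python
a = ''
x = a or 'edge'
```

'or' returns first truthy value (str)

str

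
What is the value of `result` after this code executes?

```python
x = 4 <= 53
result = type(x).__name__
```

x is bool; result = 'bool'

'bool'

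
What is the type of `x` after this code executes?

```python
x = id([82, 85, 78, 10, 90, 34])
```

id() returns int

int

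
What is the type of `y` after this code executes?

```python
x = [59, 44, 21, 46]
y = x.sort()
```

list.sort() returns None (mutates in place)

NoneType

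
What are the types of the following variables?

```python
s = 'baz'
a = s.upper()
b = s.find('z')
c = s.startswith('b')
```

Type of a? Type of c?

upper() returns str; startswith() returns bool

str, bool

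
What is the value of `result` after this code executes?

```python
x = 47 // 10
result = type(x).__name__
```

x is int; result = 'int'

'int'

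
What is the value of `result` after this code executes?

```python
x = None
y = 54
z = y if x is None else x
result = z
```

x = None; y = 54; z = 54; result = 54

54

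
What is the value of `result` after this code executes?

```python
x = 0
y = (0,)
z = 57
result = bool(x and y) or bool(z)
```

x = 0; y = (0,); z = 57; result = True

True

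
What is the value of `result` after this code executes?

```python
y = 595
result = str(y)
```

y = 595; result = '595'

'595'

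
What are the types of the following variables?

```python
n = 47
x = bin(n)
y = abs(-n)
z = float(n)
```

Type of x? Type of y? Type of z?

bin() returns str; abs() of int returns int; float() returns float

str, int, float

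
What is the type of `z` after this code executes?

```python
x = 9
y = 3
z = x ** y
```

positive int ** positive int = int

int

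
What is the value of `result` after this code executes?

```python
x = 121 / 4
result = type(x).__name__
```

x is float; result = 'float'

'float'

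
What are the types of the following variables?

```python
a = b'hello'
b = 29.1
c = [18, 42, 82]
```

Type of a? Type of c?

a is assigned a bytes literal (b'...' prefix); c is assigned a list literal (square brackets)

bytes, list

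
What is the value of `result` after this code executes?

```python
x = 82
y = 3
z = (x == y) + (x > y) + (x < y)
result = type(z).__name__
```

x is int; y is int; z is int; result = 'int'

'int'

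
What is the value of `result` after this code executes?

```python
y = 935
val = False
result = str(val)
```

y = 935; val = False; result = 'False'

'False'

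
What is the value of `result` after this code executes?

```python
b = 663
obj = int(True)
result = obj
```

b = 663; obj = 1; result = 1

1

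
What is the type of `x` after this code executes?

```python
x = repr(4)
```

repr() returns str

str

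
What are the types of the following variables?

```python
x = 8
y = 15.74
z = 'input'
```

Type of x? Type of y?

x is assigned a bare integer (no decimal point), so it is an int; y is assigned a number with a decimal point, so it is a float

int, float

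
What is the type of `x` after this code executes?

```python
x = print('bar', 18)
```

print() returns None

NoneType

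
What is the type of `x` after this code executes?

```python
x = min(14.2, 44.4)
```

min() of floats returns float

float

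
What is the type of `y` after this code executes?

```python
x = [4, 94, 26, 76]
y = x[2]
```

Indexing list[int] returns int

int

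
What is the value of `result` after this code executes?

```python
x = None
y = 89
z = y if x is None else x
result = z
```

x = None; y = 89; z = 89; result = 89

89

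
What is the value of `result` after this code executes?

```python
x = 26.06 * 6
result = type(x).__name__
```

x is float; result = 'float'

'float'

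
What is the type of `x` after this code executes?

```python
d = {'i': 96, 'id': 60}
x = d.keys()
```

.keys() returns dict_keys view

dict_keys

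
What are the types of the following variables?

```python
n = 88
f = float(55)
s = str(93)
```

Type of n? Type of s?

n is assigned a bare integer (no decimal point), so it is an int; s is assigned the result of calling str(), which returns a str

int, str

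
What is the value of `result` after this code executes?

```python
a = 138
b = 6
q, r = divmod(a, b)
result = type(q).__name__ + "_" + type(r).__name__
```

a is int; b is int; q is int; r is int; result = 'int_int'

'int_int'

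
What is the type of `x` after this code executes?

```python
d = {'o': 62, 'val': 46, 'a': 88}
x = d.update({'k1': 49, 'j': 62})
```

dict.update() returns None

NoneType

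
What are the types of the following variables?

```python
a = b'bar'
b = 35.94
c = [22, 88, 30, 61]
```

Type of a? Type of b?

a is assigned a bytes literal (b'...' prefix); b is assigned a number with a decimal point, so it is a float

bytes, float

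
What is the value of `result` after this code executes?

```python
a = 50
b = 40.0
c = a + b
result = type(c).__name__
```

a is int; b is float; c is float; result = 'float'

'float'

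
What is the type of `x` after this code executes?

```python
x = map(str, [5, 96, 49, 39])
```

map() returns a map object

map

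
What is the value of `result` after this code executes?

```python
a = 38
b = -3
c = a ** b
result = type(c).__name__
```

a is int; b is int; c is float; result = 'float'

'float'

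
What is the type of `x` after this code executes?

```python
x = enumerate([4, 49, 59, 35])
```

enumerate() returns an enumerate object

enumerate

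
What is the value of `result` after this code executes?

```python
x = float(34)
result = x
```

x = 34.0; result = 34.0

34.0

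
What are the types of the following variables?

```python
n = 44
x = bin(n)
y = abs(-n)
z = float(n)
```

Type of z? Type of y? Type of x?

float() returns float; abs() of int returns int; bin() returns str

float, int, str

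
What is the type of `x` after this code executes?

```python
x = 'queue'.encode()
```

str.encode() returns bytes

bytes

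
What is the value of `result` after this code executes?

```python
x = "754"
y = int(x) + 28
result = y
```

x = '754'; y = 782; result = 782

782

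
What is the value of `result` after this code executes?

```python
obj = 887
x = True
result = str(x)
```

obj = 887; x = True; result = 'True'

'True'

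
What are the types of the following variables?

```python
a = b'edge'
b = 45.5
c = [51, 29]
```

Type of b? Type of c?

b is assigned a number with a decimal point, so it is a float; c is assigned a list literal (square brackets)

float, list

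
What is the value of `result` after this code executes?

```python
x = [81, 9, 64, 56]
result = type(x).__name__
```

x is list; result = 'list'

'list'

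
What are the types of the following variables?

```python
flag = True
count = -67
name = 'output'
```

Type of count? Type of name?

count is assigned a bare integer (no decimal point), so it is an int; name is assigned a quoted string literal, so it is a str

int, str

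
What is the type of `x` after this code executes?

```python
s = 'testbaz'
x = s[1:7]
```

Slicing a str returns str

str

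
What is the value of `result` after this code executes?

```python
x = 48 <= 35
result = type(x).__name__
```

x is bool; result = 'bool'

'bool'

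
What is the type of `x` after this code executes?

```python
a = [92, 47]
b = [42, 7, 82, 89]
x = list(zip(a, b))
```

list(zip()) returns a list of tuples

list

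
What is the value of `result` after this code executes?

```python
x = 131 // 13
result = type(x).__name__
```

x is int; result = 'int'

'int'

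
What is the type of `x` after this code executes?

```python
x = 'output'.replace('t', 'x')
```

str.replace() returns str

str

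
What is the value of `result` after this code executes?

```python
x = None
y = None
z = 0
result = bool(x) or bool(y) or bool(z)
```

x = None; y = None; z = 0; result = False

False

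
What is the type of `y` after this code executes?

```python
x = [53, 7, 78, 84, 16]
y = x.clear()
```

list.clear() returns None

NoneType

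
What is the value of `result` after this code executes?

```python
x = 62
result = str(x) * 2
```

x = 62; result = '6262'

'6262'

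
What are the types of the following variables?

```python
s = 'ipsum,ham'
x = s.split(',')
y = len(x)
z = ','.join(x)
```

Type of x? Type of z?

str.split() returns list; str.join() returns str

list, str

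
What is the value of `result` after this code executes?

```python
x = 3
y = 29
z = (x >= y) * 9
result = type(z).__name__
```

x is int; y is int; z is int; result = 'int'

'int'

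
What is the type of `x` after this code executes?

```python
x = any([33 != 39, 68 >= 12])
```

any() returns bool

bool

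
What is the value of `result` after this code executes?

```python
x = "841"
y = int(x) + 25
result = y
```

x = '841'; y = 866; result = 866

866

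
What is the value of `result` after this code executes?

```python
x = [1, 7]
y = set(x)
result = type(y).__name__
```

x is list; y is set; result = 'set'

'set'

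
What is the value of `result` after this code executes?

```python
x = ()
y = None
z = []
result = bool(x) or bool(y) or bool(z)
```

x = (); y = None; z = []; result = False

False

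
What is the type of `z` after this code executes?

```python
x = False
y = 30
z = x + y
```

bool + int = int (bool is subclass of int)

int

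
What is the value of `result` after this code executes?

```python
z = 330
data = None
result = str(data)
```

z = 330; data = None; result = 'None'

'None'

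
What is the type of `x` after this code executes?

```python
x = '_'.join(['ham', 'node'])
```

str.join() returns str

str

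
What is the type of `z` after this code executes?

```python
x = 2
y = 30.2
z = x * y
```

int * float = float

float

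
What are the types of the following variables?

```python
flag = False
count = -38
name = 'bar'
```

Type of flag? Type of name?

flag is assigned the constant False, which has type bool; name is assigned a quoted string literal, so it is a str

bool, str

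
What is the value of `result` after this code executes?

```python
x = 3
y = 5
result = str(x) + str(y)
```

x = 3; y = 5; result = '35'

'35'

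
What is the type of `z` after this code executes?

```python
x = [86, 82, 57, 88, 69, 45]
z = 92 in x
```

'in' operator returns bool

bool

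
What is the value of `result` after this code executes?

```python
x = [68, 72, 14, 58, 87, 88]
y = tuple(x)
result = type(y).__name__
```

x is list; y is tuple; result = 'tuple'

'tuple'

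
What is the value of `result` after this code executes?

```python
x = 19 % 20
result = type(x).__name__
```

x is int; result = 'int'

'int'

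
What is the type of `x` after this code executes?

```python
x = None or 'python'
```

'or' with None returns the other truthy value (str)

str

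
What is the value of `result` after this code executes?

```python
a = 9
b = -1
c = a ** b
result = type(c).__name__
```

a is int; b is int; c is float; result = 'float'

'float'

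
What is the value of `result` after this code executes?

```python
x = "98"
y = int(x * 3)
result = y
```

x = '98'; y = 989898; result = 989898

989898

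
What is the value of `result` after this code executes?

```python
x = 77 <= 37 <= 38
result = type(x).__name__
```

x is bool; result = 'bool'

'bool'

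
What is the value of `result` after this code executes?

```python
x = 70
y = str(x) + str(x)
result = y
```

x = 70; y = '7070'; result = '7070'

'7070'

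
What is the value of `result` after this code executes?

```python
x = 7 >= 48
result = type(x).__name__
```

x is bool; result = 'bool'

'bool'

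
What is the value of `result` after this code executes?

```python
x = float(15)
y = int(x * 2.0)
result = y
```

x = 15.0; y = 30; result = 30

30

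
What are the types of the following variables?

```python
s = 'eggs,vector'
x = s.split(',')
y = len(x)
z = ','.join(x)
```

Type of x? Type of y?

str.split() returns list; len() returns int

list, int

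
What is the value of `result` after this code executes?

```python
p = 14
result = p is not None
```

p = 14; result = True

True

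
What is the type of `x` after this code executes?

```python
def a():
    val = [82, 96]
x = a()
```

Function without return returns None

NoneType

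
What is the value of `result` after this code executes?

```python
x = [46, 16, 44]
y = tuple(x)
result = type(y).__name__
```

x is list; y is tuple; result = 'tuple'

'tuple'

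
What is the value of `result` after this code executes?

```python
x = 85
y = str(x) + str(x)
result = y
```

x = 85; y = '8585'; result = '8585'

'8585'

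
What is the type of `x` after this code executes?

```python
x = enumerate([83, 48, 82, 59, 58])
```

enumerate() returns an enumerate object

enumerate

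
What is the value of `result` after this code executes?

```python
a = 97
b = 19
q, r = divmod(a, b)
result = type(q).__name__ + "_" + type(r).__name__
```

a is int; b is int; q is int; r is int; result = 'int_int'

'int_int'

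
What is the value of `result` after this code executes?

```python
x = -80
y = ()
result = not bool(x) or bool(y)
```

x = -80; y = (); result = False

False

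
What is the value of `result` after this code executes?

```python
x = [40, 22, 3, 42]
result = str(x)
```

x = [40, 22, 3, 42]; result = '[40, 22, 3, 42]'

'[40, 22, 3, 42]'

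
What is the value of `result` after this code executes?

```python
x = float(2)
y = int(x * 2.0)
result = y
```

x = 2.0; y = 4; result = 4

4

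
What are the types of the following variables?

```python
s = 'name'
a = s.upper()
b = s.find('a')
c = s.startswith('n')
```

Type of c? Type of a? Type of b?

startswith() returns bool; upper() returns str; find() returns int

bool, str, int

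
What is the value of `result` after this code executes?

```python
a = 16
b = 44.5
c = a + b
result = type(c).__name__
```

a is int; b is float; c is float; result = 'float'

'float'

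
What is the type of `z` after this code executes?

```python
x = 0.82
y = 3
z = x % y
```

float % int = float

float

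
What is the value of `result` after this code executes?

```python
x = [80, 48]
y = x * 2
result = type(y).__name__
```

x is list; y is list; result = 'list'

'list'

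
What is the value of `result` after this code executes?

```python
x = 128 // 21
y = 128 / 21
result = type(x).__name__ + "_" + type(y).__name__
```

x is int; y is float; result = 'int_float'

'int_float'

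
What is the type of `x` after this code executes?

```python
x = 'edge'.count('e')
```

str.count() returns int

int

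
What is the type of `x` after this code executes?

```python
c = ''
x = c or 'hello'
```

'or' returns first truthy value (str)

str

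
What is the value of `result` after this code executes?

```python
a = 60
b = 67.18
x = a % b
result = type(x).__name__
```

a is int; b is float; x is float; result = 'float'

'float'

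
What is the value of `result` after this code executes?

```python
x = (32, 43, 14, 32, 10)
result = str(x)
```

x = (32, 43, 14, 32, 10); result = '(32, 43, 14, 32, 10)'

'(32, 43, 14, 32, 10)'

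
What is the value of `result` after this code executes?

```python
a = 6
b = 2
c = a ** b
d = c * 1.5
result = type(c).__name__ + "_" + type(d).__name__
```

a is int; b is int; c is int; d is float; result = 'int_float'

'int_float'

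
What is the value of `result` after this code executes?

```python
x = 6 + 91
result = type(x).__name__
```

x is int; result = 'int'

'int'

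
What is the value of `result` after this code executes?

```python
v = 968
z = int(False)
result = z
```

v = 968; z = 0; result = 0

0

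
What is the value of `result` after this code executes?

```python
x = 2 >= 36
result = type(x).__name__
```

x is bool; result = 'bool'

'bool'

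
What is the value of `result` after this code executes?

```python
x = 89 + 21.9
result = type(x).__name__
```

x is float; result = 'float'

'float'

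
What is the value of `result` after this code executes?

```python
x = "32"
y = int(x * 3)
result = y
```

x = '32'; y = 323232; result = 323232

323232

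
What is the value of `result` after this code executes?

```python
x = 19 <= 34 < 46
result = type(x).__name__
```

x is bool; result = 'bool'

'bool'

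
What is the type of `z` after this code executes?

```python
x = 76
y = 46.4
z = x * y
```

int * float = float

float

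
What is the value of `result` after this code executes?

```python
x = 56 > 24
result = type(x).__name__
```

x is bool; result = 'bool'

'bool'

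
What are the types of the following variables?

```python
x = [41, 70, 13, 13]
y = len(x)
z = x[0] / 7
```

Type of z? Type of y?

int / int = float; len() returns int

float, int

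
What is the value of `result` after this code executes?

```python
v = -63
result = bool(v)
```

v = -63; result = True

True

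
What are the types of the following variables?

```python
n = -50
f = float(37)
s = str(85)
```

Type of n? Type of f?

n is assigned a bare integer (no decimal point), so it is an int; f is assigned the result of calling float(), which returns a float

int, float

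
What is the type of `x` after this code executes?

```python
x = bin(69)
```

bin() returns str representation

str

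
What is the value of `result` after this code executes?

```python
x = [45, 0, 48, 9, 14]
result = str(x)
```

x = [45, 0, 48, 9, 14]; result = '[45, 0, 48, 9, 14]'

'[45, 0, 48, 9, 14]'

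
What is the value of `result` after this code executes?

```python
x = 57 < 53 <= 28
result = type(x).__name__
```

x is bool; result = 'bool'

'bool'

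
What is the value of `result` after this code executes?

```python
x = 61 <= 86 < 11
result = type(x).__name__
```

x is bool; result = 'bool'

'bool'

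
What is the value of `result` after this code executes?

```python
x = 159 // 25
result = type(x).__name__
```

x is int; result = 'int'

'int'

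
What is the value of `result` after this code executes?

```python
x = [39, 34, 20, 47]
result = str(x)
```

x = [39, 34, 20, 47]; result = '[39, 34, 20, 47]'

'[39, 34, 20, 47]'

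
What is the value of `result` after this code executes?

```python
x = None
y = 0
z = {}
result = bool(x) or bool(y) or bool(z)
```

x = None; y = 0; z = {}; result = False

False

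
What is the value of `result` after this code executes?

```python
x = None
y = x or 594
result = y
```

x = None; y = 594; result = 594

594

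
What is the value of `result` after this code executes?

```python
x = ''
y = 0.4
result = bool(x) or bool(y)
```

x = ''; y = 0.4; result = True

True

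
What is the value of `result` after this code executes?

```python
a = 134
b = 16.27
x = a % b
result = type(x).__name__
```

a is int; b is float; x is float; result = 'float'

'float'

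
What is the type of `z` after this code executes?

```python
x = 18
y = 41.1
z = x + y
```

int + float = float

float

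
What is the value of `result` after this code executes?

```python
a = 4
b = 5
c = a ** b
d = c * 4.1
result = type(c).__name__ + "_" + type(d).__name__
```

a is int; b is int; c is int; d is float; result = 'int_float'

'int_float'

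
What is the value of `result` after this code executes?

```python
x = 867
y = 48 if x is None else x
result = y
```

x = 867; y = 867; result = 867

867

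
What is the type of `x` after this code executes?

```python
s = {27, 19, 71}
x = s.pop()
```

Popping from set[int] returns int

int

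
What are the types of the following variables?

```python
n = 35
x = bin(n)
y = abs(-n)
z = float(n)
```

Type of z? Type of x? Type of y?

float() returns float; bin() returns str; abs() of int returns int

float, str, int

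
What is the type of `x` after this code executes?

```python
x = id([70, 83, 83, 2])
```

id() returns int

int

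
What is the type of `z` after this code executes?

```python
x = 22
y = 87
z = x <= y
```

Comparison returns bool

bool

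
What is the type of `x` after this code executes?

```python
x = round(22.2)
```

round() with no decimal places returns int

int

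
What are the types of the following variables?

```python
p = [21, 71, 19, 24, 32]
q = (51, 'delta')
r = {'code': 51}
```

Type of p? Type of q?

p is assigned a list literal (square brackets); q is assigned a tuple (parenthesized, comma-separated values)

list, tuple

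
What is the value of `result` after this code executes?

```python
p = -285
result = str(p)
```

p = -285; result = '-285'

'-285'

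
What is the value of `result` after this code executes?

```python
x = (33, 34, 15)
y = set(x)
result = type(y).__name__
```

x is tuple; y is set; result = 'set'

'set'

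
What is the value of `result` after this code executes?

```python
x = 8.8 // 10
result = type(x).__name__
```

x is float; result = 'float'

'float'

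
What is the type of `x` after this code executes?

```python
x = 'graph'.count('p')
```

str.count() returns int

int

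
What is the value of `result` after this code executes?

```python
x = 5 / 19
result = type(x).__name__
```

x is float; result = 'float'

'float'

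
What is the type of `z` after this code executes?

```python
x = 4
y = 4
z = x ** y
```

positive int ** positive int = int

int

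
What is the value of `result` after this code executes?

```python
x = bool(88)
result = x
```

x = True; result = True

True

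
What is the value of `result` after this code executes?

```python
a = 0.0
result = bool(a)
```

a = 0.0; result = False

False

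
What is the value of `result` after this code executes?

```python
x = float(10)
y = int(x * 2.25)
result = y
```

x = 10.0; y = 22; result = 22

22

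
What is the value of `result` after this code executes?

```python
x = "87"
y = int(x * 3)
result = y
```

x = '87'; y = 878787; result = 878787

878787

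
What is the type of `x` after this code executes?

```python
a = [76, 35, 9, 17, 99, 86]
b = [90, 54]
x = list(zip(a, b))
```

list(zip()) returns a list of tuples

list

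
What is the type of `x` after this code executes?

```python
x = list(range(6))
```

list(range()) returns list

list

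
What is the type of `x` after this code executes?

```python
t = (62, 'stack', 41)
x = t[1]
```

Index 1 of tuple is a str literal

str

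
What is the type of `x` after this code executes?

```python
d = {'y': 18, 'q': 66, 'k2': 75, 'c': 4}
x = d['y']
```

Accessing dict[str, int] with str key returns int

int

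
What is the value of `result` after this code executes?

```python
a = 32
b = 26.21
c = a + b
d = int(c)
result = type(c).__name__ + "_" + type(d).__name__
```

a is int; b is float; c is float; d is int; result = 'float_int'

'float_int'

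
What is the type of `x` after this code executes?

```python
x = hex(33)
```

hex() returns str representation

str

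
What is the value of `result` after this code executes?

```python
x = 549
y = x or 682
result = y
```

x = 549; y = 549; result = 549

549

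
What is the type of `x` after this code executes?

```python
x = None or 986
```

'or' with None returns the other truthy value

int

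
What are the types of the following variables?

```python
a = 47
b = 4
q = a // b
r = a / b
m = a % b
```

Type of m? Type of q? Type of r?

% of ints returns int; // returns int; / returns float

int, int, float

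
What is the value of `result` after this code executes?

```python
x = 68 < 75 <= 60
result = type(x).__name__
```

x is bool; result = 'bool'

'bool'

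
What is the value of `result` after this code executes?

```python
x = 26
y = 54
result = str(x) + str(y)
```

x = 26; y = 54; result = '2654'

'2654'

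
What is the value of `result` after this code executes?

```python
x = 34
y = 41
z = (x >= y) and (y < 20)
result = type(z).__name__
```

x is int; y is int; z is bool; result = 'bool'

'bool'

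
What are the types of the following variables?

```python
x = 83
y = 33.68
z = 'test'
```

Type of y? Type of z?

y is assigned a number with a decimal point, so it is a float; z is assigned a quoted string literal, so it is a str

float, str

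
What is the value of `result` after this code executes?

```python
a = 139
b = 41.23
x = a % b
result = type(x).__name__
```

a is int; b is float; x is float; result = 'float'

'float'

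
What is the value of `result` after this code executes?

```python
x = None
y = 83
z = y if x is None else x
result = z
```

x = None; y = 83; z = 83; result = 83

83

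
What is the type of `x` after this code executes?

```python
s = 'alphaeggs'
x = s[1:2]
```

Slicing a str returns str

str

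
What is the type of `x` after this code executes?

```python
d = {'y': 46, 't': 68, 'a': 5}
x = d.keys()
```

.keys() returns dict_keys view

dict_keys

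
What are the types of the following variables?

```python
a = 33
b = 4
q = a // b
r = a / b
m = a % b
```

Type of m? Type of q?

% of ints returns int; // returns int

int, int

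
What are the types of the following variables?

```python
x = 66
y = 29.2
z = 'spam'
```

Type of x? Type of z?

x is assigned a bare integer (no decimal point), so it is an int; z is assigned a quoted string literal, so it is a str

int, str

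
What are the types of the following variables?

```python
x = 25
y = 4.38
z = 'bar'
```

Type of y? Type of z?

y is assigned a number with a decimal point, so it is a float; z is assigned a quoted string literal, so it is a str

float, str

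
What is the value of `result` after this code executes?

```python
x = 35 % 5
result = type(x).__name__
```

x is int; result = 'int'

'int'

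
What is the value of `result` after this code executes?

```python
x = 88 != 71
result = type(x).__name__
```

x is bool; result = 'bool'

'bool'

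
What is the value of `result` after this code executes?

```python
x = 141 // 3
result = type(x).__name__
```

x is int; result = 'int'

'int'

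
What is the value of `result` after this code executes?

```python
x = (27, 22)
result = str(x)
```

x = (27, 22); result = '(27, 22)'

'(27, 22)'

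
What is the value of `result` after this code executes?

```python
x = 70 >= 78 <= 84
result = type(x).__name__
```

x is bool; result = 'bool'

'bool'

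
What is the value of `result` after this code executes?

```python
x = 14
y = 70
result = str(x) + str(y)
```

x = 14; y = 70; result = '1470'

'1470'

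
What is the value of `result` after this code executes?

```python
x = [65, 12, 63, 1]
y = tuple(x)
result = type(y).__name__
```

x is list; y is tuple; result = 'tuple'

'tuple'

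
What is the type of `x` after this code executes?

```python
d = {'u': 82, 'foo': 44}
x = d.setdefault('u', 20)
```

dict.setdefault() returns the (existing or default) value

int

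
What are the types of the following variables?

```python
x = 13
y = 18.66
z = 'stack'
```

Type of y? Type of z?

y is assigned a number with a decimal point, so it is a float; z is assigned a quoted string literal, so it is a str

float, str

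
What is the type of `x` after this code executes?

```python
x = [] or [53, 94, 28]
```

'or' returns first truthy value (list)

list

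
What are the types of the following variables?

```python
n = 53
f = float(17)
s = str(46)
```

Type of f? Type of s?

f is assigned the result of calling float(), which returns a float; s is assigned the result of calling str(), which returns a str

float, str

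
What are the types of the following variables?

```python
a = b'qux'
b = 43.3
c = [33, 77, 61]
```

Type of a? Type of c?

a is assigned a bytes literal (b'...' prefix); c is assigned a list literal (square brackets)

bytes, list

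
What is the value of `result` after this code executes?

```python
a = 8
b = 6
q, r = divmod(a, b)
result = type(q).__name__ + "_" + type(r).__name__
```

a is int; b is int; q is int; r is int; result = 'int_int'

'int_int'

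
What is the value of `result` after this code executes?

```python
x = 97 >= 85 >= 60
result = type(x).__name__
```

x is bool; result = 'bool'

'bool'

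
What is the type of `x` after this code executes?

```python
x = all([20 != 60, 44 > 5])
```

all() returns bool

bool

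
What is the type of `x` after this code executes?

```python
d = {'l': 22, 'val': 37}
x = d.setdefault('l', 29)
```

dict.setdefault() returns the (existing or default) value

int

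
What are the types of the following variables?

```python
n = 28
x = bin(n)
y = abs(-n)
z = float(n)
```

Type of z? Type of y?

float() returns float; abs() of int returns int

float, int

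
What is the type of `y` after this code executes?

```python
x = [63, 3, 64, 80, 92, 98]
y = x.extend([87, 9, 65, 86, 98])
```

list.extend() returns None

NoneType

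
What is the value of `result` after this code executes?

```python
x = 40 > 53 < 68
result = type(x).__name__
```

x is bool; result = 'bool'

'bool'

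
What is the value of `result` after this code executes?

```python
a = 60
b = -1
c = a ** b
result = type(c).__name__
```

a is int; b is int; c is float; result = 'float'

'float'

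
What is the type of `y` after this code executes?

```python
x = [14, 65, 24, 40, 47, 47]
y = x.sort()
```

list.sort() returns None (mutates in place)

NoneType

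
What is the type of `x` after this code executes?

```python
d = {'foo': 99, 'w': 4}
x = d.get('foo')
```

dict.get() returns value type when found

int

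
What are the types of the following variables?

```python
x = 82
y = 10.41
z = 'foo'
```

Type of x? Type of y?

x is assigned a bare integer (no decimal point), so it is an int; y is assigned a number with a decimal point, so it is a float

int, float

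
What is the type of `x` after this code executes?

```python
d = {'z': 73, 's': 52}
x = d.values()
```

.values() returns dict_values view

dict_values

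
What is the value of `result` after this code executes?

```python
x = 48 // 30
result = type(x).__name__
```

x is int; result = 'int'

'int'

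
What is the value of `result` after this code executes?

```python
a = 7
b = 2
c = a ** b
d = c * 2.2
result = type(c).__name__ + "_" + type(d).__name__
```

a is int; b is int; c is int; d is float; result = 'int_float'

'int_float'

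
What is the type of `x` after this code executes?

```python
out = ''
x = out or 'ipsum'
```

'or' returns first truthy value (str)

str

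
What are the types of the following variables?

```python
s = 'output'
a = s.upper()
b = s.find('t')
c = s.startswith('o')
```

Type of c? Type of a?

startswith() returns bool; upper() returns str

bool, str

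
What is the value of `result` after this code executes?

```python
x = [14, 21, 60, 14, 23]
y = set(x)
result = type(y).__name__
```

x is list; y is set; result = 'set'

'set'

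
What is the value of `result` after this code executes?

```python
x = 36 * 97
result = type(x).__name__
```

x is int; result = 'int'

'int'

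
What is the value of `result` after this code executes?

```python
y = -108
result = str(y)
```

y = -108; result = '-108'

'-108'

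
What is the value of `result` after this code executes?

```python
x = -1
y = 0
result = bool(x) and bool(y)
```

x = -1; y = 0; result = False

False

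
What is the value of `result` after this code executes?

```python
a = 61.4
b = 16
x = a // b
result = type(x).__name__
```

a is float; b is int; x is float; result = 'float'

'float'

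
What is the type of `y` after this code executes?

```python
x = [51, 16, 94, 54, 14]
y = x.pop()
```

list.pop() returns the popped element

int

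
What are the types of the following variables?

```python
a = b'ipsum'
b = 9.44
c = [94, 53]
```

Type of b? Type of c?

b is assigned a number with a decimal point, so it is a float; c is assigned a list literal (square brackets)

float, list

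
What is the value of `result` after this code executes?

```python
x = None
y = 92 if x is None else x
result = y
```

x = None; y = 92; result = 92

92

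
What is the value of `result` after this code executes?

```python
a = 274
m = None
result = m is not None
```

a = 274; m = None; result = False

False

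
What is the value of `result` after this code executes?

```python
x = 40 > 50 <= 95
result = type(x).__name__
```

x is bool; result = 'bool'

'bool'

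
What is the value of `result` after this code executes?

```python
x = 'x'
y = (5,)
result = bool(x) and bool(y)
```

x = 'x'; y = (5,); result = True

True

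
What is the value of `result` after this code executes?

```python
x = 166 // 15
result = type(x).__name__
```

x is int; result = 'int'

'int'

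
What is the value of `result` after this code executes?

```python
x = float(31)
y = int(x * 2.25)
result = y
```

x = 31.0; y = 69; result = 69

69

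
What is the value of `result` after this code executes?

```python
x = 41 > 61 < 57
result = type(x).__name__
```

x is bool; result = 'bool'

'bool'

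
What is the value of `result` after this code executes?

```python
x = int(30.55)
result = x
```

x = 30; result = 30

30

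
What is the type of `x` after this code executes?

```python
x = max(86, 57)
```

max() of ints returns int

int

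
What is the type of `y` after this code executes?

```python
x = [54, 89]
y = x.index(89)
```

list.index() returns int

int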